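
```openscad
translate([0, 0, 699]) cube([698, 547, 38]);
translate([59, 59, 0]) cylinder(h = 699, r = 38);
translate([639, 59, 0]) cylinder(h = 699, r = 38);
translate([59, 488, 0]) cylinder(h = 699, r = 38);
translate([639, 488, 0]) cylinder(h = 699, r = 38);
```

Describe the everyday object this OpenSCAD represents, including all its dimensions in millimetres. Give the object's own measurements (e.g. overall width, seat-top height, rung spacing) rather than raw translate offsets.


A table: top 698 mm (x) × 547 mm (y), 38 mm thick, upper face at z = 737 mm, on four round legs of 76 mm diameter, each leg's bounding box inset 21 mm from the nearest pair of top edges from z = 0 to the bottom of the top.


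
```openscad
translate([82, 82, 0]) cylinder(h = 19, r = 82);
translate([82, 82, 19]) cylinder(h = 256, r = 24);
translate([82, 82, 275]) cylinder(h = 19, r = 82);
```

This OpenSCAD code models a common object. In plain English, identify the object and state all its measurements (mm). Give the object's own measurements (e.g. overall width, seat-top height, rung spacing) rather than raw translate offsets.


A spool: two coaxial disc flanges of radius 82 mm and thickness 19 mm, joined by a core cylinder of radius 24 mm and height 256 mm. The lower flange rests on z = 0 and the three cylinders share a vertical axis.


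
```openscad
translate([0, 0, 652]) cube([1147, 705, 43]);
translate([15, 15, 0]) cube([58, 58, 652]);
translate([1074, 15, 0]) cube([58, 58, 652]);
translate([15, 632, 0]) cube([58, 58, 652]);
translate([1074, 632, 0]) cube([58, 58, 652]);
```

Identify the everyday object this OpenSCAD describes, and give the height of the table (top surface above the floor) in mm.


A table. The table height is 695 mm.

A 1147×705×43 slab sits at z = 652 on four 58 mm square posts — a table. The top surface is at 652 + 43 = 695 mm.


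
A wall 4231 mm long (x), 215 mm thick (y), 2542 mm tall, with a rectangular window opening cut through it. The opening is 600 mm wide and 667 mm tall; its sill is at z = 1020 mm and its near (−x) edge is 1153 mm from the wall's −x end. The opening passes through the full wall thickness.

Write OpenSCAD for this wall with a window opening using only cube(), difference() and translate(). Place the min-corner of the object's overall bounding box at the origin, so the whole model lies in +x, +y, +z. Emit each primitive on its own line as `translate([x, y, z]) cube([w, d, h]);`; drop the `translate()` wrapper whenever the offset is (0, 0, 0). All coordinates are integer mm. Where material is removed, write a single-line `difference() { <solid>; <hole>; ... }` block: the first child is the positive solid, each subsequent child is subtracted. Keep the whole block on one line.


difference() { cube([4231, 215, 2542]); translate([1153, 0, 1020]) cube([600, 215, 667]); }


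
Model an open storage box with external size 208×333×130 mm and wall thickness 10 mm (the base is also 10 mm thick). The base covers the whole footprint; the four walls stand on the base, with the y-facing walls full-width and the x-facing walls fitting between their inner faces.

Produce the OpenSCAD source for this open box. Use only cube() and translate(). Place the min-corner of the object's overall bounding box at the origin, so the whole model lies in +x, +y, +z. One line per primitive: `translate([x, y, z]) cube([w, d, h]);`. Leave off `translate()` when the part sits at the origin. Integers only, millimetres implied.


cube([208, 333, 10]);
translate([0, 0, 10]) cube([208, 10, 120]);
translate([0, 323, 10]) cube([208, 10, 120]);
translate([0, 10, 10]) cube([10, 313, 120]);
translate([198, 10, 10]) cube([10, 313, 120]);


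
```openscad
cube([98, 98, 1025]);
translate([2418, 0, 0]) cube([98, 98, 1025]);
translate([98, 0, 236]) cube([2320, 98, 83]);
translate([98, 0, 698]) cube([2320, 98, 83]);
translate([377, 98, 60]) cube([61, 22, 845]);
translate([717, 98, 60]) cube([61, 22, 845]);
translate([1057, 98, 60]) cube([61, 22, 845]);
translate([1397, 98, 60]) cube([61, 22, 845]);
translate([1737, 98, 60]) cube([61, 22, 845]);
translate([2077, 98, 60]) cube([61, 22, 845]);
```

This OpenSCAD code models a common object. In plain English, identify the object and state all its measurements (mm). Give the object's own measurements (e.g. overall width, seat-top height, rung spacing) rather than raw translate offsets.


A fence section. Two 98×98 mm posts, 1025 mm tall, stand on the floor with a clear span of 2320 mm between their inner faces. Two horizontal rails of 98×83 mm section span the gap between the posts with their undersides at z = 236 mm and z = 698 mm, flush with the posts' −y face. 6 pickets, each 61 mm wide, 22 mm thick and 845 mm tall, are fixed to the +y face of the rails with their bottoms at z = 60 mm, spaced across the span with a 279 mm gap after the −x post and between neighbouring pickets, with 280 mm left before the +x post.


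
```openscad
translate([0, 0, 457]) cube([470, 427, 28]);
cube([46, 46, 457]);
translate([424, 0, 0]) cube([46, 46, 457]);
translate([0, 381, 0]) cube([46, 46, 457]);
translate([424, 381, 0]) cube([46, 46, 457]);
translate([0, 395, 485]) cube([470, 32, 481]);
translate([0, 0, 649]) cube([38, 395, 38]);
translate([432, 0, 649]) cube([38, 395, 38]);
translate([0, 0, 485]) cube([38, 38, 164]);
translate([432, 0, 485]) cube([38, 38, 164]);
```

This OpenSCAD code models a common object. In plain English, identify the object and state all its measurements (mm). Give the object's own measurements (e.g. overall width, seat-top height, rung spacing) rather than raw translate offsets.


A chair. The seat is a 470×427×28 mm slab with its top at z = 485 mm, on four 46×46 mm corner legs (flush with the seat edges, standing on z = 0). A flat backrest 32 mm thick, 481 mm tall, spans the full seat width and rises from the seat top along its +y edge, rear face flush with the rear of the seat. Two armrests of 38×38 mm section run along each side from the seat's front edge to the front of the backrest, top faces 202 mm above the seat top and outer faces flush with the seat's x-edges; a 38×38 mm post under the front of each armrest stands on the seat at the front corner.


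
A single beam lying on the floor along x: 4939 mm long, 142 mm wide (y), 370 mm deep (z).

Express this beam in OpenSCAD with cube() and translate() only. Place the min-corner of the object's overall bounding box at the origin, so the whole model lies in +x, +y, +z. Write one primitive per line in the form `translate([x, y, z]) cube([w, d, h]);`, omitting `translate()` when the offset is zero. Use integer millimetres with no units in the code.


cube([4939, 142, 370]);


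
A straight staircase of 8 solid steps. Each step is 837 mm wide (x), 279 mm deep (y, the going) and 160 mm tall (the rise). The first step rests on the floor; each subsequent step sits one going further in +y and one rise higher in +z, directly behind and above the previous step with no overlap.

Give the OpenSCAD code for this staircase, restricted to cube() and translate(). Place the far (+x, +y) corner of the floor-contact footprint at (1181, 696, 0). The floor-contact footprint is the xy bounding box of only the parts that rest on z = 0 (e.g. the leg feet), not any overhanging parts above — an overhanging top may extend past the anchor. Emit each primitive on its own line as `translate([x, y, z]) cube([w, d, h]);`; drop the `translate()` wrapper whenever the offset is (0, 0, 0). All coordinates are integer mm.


translate([344, 417, 0]) cube([837, 279, 160]);
translate([344, 696, 160]) cube([837, 279, 160]);
translate([344, 975, 320]) cube([837, 279, 160]);
translate([344, 1254, 480]) cube([837, 279, 160]);
translate([344, 1533, 640]) cube([837, 279, 160]);
translate([344, 1812, 800]) cube([837, 279, 160]);
translate([344, 2091, 960]) cube([837, 279, 160]);
translate([344, 2370, 1120]) cube([837, 279, 160]);


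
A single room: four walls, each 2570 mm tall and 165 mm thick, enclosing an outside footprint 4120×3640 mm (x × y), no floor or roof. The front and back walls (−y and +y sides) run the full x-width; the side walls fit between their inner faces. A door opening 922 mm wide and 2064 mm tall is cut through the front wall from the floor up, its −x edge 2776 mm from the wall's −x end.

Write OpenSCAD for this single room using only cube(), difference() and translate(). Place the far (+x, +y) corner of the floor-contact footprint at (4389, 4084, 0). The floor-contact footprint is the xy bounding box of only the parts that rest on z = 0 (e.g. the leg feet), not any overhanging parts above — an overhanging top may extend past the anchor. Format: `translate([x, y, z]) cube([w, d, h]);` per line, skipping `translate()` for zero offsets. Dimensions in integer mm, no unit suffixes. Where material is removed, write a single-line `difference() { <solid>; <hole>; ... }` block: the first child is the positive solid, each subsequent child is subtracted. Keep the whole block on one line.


difference() { translate([269, 444, 0]) cube([4120, 165, 2570]); translate([3045, 444, 0]) cube([922, 165, 2064]); }
translate([269, 3919, 0]) cube([4120, 165, 2570]);
translate([269, 609, 0]) cube([165, 3310, 2570]);
translate([4224, 609, 0]) cube([165, 3310, 2570]);


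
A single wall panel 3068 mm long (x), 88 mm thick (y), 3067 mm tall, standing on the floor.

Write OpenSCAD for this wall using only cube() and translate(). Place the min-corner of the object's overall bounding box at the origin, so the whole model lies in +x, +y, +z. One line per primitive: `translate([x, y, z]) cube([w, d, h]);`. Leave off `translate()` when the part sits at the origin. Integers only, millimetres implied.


cube([3068, 88, 3067]);


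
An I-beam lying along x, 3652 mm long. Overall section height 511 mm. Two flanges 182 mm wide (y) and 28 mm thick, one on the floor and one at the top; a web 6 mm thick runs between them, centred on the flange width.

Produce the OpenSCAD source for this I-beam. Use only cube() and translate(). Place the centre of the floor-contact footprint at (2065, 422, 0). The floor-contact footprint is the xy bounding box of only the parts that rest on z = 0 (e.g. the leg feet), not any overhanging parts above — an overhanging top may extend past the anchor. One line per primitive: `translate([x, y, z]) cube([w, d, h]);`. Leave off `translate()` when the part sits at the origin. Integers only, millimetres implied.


translate([239, 331, 0]) cube([3652, 182, 28]);
translate([239, 419, 28]) cube([3652, 6, 455]);
translate([239, 331, 483]) cube([3652, 182, 28]);


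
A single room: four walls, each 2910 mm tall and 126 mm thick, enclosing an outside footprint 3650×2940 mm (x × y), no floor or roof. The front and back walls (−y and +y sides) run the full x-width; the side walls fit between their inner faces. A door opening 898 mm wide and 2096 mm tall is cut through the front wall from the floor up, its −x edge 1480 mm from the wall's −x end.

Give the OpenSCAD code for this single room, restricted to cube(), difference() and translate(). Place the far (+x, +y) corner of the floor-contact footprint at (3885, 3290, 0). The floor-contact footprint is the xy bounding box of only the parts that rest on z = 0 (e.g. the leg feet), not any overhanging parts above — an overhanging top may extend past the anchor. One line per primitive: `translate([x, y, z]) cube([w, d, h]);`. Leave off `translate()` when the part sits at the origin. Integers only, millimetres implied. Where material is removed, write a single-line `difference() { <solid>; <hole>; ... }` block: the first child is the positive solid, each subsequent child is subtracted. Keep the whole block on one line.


difference() { translate([235, 350, 0]) cube([3650, 126, 2910]); translate([1715, 350, 0]) cube([898, 126, 2096]); }
translate([235, 3164, 0]) cube([3650, 126, 2910]);
translate([235, 476, 0]) cube([126, 2688, 2910]);
translate([3759, 476, 0]) cube([126, 2688, 2910]);


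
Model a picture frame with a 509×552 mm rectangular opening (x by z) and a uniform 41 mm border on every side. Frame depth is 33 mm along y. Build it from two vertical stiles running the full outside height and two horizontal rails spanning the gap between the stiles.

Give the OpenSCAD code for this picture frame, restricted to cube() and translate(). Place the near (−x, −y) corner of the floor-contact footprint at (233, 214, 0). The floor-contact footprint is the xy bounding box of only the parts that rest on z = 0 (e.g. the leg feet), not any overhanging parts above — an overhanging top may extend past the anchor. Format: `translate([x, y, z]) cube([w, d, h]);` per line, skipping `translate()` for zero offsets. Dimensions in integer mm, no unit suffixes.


translate([233, 214, 0]) cube([41, 33, 634]);
translate([783, 214, 0]) cube([41, 33, 634]);
translate([274, 214, 0]) cube([509, 33, 41]);
translate([274, 214, 593]) cube([509, 33, 41]);


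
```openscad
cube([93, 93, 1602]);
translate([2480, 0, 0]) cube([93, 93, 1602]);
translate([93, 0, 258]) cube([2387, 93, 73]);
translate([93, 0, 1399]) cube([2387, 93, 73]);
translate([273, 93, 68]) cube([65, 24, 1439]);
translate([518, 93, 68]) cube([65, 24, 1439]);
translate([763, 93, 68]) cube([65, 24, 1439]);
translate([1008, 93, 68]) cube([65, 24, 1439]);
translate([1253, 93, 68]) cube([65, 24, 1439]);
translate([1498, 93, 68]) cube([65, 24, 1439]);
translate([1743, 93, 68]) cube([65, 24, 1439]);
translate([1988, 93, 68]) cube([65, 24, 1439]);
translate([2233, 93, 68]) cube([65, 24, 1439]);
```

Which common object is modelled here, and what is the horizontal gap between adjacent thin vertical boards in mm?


A fence section. The picket gap is 180 mm.

Two posts, two rails, 9 pickets — a fence section. Span 2387 mm holds 9 pickets of 65 mm with 10 equal gaps: ⌊(2387 − 9·65) / 10⌋ = 180 mm.


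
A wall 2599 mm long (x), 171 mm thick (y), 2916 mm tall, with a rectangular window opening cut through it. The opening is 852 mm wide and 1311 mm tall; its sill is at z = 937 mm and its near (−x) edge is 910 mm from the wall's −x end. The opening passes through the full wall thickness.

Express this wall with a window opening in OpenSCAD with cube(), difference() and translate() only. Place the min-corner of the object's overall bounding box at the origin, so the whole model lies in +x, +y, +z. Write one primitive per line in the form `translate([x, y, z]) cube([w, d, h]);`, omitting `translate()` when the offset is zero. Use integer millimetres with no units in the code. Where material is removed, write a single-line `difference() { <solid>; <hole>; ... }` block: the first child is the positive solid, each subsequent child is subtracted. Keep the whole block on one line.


difference() { cube([2599, 171, 2916]); translate([910, 0, 937]) cube([852, 171, 1311]); }


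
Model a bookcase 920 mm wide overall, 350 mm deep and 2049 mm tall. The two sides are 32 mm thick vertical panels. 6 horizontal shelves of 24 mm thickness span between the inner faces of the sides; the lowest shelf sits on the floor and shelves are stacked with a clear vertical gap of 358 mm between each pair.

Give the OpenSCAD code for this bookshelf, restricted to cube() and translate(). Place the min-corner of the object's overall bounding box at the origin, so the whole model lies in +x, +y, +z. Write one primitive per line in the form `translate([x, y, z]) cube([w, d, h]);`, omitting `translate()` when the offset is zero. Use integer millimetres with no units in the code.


cube([32, 350, 2049]);
translate([888, 0, 0]) cube([32, 350, 2049]);
translate([32, 0, 0]) cube([856, 350, 24]);
translate([32, 0, 382]) cube([856, 350, 24]);
translate([32, 0, 764]) cube([856, 350, 24]);
translate([32, 0, 1146]) cube([856, 350, 24]);
translate([32, 0, 1528]) cube([856, 350, 24]);
translate([32, 0, 1910]) cube([856, 350, 24]);


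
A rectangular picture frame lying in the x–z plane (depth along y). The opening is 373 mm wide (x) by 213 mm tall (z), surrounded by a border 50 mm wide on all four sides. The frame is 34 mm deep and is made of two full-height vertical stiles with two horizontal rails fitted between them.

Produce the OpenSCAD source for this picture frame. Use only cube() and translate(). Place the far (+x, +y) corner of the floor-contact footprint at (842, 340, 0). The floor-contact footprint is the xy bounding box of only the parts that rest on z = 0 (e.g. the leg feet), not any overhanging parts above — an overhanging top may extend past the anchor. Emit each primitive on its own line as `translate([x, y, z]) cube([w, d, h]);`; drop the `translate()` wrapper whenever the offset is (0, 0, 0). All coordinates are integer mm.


translate([369, 306, 0]) cube([50, 34, 313]);
translate([792, 306, 0]) cube([50, 34, 313]);
translate([419, 306, 0]) cube([373, 34, 50]);
translate([419, 306, 263]) cube([373, 34, 50]);


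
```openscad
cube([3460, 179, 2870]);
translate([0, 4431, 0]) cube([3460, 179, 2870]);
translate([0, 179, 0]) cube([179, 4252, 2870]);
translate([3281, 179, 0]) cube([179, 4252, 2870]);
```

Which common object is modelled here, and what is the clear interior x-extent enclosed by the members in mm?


A house (or room) frame. The interior width is 3102 mm.

Four 2870 mm walls enclosing a rectangle with no floor or roof — a room or house frame. Outside width is 3460 mm and wall thickness is 179 mm, so the interior width is 3460 − 2 × 179 = 3102 mm.


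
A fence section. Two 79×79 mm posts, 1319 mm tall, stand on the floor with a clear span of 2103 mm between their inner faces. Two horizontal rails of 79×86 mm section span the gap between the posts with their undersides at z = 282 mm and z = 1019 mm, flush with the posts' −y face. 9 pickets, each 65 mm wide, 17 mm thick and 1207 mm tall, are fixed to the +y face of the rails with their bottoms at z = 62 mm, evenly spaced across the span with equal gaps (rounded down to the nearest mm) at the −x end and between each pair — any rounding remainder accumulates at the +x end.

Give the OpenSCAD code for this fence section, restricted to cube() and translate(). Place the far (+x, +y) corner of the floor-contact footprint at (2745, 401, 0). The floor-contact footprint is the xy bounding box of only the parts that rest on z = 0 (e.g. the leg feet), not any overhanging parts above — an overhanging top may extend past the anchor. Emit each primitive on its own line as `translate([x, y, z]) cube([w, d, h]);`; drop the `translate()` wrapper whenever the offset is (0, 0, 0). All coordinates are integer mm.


translate([484, 322, 0]) cube([79, 79, 1319]);
translate([2666, 322, 0]) cube([79, 79, 1319]);
translate([563, 322, 282]) cube([2103, 79, 86]);
translate([563, 322, 1019]) cube([2103, 79, 86]);
translate([714, 401, 62]) cube([65, 17, 1207]);
translate([930, 401, 62]) cube([65, 17, 1207]);
translate([1146, 401, 62]) cube([65, 17, 1207]);
translate([1362, 401, 62]) cube([65, 17, 1207]);
translate([1578, 401, 62]) cube([65, 17, 1207]);
translate([1794, 401, 62]) cube([65, 17, 1207]);
translate([2010, 401, 62]) cube([65, 17, 1207]);
translate([2226, 401, 62]) cube([65, 17, 1207]);
translate([2442, 401, 62]) cube([65, 17, 1207]);


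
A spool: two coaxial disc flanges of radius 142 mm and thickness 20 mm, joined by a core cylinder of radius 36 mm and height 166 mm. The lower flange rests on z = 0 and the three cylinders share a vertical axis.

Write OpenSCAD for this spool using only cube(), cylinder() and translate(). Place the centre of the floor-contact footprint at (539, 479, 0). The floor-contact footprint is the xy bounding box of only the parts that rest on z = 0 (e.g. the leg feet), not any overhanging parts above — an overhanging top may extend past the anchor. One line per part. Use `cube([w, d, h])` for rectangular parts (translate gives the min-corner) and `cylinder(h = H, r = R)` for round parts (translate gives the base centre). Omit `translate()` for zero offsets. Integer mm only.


translate([539, 479, 0]) cylinder(h = 20, r = 142);
translate([539, 479, 20]) cylinder(h = 166, r = 36);
translate([539, 479, 186]) cylinder(h = 20, r = 142);


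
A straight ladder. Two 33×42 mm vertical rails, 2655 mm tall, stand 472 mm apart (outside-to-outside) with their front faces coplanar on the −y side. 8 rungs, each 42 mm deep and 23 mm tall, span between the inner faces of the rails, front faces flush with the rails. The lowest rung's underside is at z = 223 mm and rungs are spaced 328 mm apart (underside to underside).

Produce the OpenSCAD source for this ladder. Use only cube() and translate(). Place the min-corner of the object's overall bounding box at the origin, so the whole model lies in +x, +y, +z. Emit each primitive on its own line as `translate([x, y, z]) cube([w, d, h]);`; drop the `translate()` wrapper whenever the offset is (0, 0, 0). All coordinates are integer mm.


// rung span = 472 - 2*33 = 406
// rung[k] z = 223 + k*328
cube([33, 42, 2655]);
translate([439, 0, 0]) cube([33, 42, 2655]);
translate([33, 0, 223]) cube([406, 42, 23]);
translate([33, 0, 551]) cube([406, 42, 23]);
translate([33, 0, 879]) cube([406, 42, 23]);
translate([33, 0, 1207]) cube([406, 42, 23]);
translate([33, 0, 1535]) cube([406, 42, 23]);
translate([33, 0, 1863]) cube([406, 42, 23]);
translate([33, 0, 2191]) cube([406, 42, 23]);
translate([33, 0, 2519]) cube([406, 42, 23]);


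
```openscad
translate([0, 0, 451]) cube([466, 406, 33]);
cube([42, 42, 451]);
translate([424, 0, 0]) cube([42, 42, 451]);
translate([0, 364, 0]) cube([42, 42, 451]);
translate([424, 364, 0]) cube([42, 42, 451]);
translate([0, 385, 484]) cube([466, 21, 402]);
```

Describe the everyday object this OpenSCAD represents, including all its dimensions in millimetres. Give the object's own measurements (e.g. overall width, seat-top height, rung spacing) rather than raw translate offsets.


A chair. The seat is a 466×406×33 mm slab with its top at z = 484 mm, on four 42×42 mm corner legs (flush with the seat edges, standing on z = 0). A flat backrest 21 mm thick, 402 mm tall, spans the full seat width and rises from the seat top along its +y edge, rear face flush with the rear of the seat.


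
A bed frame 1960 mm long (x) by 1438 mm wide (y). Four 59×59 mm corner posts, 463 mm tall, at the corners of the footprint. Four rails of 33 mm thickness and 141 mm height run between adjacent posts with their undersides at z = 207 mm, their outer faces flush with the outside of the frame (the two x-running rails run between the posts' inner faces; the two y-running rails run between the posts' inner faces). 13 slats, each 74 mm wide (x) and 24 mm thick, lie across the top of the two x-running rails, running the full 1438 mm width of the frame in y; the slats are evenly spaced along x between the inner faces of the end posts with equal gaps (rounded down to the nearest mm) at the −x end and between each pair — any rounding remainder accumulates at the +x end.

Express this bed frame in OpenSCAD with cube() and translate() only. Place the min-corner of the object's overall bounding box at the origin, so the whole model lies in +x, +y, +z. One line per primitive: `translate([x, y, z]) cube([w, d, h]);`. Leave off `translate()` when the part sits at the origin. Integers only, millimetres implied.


cube([59, 59, 463]);
translate([0, 1379, 0]) cube([59, 59, 463]);
translate([1901, 0, 0]) cube([59, 59, 463]);
translate([1901, 1379, 0]) cube([59, 59, 463]);
translate([59, 0, 207]) cube([1842, 33, 141]);
translate([59, 1405, 207]) cube([1842, 33, 141]);
translate([0, 59, 207]) cube([33, 1320, 141]);
translate([1927, 59, 207]) cube([33, 1320, 141]);
translate([121, 0, 348]) cube([74, 1438, 24]);
translate([257, 0, 348]) cube([74, 1438, 24]);
translate([393, 0, 348]) cube([74, 1438, 24]);
translate([529, 0, 348]) cube([74, 1438, 24]);
translate([665, 0, 348]) cube([74, 1438, 24]);
translate([801, 0, 348]) cube([74, 1438, 24]);
translate([937, 0, 348]) cube([74, 1438, 24]);
translate([1073, 0, 348]) cube([74, 1438, 24]);
translate([1209, 0, 348]) cube([74, 1438, 24]);
translate([1345, 0, 348]) cube([74, 1438, 24]);
translate([1481, 0, 348]) cube([74, 1438, 24]);
translate([1617, 0, 348]) cube([74, 1438, 24]);
translate([1753, 0, 348]) cube([74, 1438, 24]);


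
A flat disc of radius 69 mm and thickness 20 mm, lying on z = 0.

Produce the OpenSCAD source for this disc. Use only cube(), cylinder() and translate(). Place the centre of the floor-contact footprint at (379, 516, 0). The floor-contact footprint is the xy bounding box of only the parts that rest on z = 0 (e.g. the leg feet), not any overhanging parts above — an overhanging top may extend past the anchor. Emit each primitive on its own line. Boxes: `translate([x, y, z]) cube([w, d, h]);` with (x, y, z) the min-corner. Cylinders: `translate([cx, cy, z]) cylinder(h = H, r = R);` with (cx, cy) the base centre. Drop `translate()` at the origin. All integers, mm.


translate([379, 516, 0]) cylinder(h = 20, r = 69);


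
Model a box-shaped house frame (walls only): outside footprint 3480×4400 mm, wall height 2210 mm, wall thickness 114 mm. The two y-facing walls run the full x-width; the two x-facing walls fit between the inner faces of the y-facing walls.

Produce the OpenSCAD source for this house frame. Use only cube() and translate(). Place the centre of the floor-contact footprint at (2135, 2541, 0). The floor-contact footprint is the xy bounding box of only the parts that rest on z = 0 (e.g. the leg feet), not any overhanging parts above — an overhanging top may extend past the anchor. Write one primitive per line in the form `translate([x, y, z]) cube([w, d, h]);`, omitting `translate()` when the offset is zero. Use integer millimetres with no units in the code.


translate([395, 341, 0]) cube([3480, 114, 2210]);
translate([395, 4627, 0]) cube([3480, 114, 2210]);
translate([395, 455, 0]) cube([114, 4172, 2210]);
translate([3761, 455, 0]) cube([114, 4172, 2210]);


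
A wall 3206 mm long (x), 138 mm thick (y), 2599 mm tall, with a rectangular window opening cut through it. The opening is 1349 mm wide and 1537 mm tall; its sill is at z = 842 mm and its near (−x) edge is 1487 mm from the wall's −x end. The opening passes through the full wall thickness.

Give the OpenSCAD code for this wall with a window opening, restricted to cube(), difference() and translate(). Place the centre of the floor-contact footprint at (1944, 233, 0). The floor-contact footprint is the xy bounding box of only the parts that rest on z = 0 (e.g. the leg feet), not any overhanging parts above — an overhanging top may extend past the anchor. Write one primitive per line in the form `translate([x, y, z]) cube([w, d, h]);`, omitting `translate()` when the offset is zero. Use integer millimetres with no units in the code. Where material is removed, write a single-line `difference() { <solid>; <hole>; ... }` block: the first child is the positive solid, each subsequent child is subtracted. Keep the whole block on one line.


difference() { translate([341, 164, 0]) cube([3206, 138, 2599]); translate([1828, 164, 842]) cube([1349, 138, 1537]); }


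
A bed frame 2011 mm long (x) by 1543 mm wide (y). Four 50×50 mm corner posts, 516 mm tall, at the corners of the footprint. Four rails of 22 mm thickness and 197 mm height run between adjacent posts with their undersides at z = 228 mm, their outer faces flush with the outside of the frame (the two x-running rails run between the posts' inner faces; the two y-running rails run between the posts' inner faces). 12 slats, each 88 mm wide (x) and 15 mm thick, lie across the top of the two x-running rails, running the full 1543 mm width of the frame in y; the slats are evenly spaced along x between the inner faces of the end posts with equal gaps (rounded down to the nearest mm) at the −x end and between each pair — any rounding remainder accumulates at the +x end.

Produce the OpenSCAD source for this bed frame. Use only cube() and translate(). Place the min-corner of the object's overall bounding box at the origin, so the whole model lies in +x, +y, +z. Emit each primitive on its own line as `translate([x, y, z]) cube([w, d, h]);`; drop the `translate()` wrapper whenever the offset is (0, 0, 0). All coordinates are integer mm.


cube([50, 50, 516]);
translate([0, 1493, 0]) cube([50, 50, 516]);
translate([1961, 0, 0]) cube([50, 50, 516]);
translate([1961, 1493, 0]) cube([50, 50, 516]);
translate([50, 0, 228]) cube([1911, 22, 197]);
translate([50, 1521, 228]) cube([1911, 22, 197]);
translate([0, 50, 228]) cube([22, 1443, 197]);
translate([1989, 50, 228]) cube([22, 1443, 197]);
translate([115, 0, 425]) cube([88, 1543, 15]);
translate([268, 0, 425]) cube([88, 1543, 15]);
translate([421, 0, 425]) cube([88, 1543, 15]);
translate([574, 0, 425]) cube([88, 1543, 15]);
translate([727, 0, 425]) cube([88, 1543, 15]);
translate([880, 0, 425]) cube([88, 1543, 15]);
translate([1033, 0, 425]) cube([88, 1543, 15]);
translate([1186, 0, 425]) cube([88, 1543, 15]);
translate([1339, 0, 425]) cube([88, 1543, 15]);
translate([1492, 0, 425]) cube([88, 1543, 15]);
translate([1645, 0, 425]) cube([88, 1543, 15]);
translate([1798, 0, 425]) cube([88, 1543, 15]);


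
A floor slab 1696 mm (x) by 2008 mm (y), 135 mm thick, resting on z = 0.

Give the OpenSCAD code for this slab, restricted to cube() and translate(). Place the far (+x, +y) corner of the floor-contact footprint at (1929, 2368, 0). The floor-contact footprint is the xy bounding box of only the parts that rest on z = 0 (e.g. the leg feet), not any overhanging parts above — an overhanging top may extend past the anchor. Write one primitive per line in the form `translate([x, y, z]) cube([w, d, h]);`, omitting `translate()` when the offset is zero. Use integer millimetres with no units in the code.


translate([233, 360, 0]) cube([1696, 2008, 135]);


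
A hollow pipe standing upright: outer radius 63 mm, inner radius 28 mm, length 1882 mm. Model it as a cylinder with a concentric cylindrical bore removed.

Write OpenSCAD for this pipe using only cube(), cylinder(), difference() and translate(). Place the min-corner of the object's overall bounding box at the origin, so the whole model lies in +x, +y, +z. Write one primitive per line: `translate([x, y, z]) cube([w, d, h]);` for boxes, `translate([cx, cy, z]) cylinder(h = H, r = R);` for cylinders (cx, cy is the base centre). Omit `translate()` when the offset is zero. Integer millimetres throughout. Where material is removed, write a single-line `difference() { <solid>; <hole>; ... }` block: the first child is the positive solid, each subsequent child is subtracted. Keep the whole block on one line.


difference() { translate([63, 63, 0]) cylinder(h = 1882, r = 63); translate([63, 63, 0]) cylinder(h = 1882, r = 28); }


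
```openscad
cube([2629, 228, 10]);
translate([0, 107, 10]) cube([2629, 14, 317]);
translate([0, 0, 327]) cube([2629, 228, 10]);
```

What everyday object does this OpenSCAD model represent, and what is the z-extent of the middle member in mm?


An I-beam. The web height is 317 mm.

Two wide flanges with a thin centred web — an I-beam. Overall 337 mm minus two 10 mm flanges gives a web of 337 − 2·10 = 317 mm.


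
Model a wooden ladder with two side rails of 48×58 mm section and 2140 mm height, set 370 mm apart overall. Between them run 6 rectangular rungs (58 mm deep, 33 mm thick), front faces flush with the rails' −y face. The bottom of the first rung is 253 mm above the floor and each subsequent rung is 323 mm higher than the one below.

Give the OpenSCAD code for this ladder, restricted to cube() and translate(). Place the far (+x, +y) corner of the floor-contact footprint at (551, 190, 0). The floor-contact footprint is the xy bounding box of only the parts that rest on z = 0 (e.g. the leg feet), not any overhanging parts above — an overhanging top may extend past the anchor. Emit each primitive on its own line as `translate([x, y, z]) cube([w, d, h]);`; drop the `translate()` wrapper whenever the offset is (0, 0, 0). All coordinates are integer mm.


// rung span = 370 - 2*48 = 274
// rung[k] z = 253 + k*323
translate([181, 132, 0]) cube([48, 58, 2140]);
translate([503, 132, 0]) cube([48, 58, 2140]);
translate([229, 132, 253]) cube([274, 58, 33]);
translate([229, 132, 576]) cube([274, 58, 33]);
translate([229, 132, 899]) cube([274, 58, 33]);
translate([229, 132, 1222]) cube([274, 58, 33]);
translate([229, 132, 1545]) cube([274, 58, 33]);
translate([229, 132, 1868]) cube([274, 58, 33]);


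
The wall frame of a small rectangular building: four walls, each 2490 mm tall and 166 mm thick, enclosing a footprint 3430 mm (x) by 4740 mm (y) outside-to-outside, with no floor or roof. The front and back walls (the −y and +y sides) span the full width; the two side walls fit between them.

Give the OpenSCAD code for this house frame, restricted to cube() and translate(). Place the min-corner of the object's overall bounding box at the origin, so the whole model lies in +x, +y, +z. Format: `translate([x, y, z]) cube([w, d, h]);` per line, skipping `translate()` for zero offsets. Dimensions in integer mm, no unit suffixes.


cube([3430, 166, 2490]);
translate([0, 4574, 0]) cube([3430, 166, 2490]);
translate([0, 166, 0]) cube([166, 4408, 2490]);
translate([3264, 166, 0]) cube([166, 4408, 2490]);


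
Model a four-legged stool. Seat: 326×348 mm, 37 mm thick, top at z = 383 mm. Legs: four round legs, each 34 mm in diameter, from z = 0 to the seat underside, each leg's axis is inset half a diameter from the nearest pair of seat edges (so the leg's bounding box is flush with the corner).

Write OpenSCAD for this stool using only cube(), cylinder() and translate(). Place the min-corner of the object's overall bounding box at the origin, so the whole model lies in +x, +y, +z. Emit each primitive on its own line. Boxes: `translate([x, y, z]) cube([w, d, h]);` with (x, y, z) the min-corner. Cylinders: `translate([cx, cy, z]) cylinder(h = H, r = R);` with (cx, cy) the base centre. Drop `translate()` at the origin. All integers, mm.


// leg_h = 383 - 37 = 346
translate([0, 0, 346]) cube([326, 348, 37]);
translate([17, 17, 0]) cylinder(h = 346, r = 17);
translate([309, 17, 0]) cylinder(h = 346, r = 17);
translate([17, 331, 0]) cylinder(h = 346, r = 17);
translate([309, 331, 0]) cylinder(h = 346, r = 17);


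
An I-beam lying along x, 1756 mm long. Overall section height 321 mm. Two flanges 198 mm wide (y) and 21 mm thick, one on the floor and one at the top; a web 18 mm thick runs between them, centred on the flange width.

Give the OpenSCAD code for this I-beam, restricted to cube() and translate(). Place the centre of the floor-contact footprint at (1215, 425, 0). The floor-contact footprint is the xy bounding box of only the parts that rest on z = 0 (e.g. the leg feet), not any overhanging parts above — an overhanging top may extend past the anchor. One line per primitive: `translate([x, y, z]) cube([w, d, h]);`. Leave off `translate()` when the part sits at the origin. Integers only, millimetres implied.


translate([337, 326, 0]) cube([1756, 198, 21]);
translate([337, 416, 21]) cube([1756, 18, 279]);
translate([337, 326, 300]) cube([1756, 198, 21]);


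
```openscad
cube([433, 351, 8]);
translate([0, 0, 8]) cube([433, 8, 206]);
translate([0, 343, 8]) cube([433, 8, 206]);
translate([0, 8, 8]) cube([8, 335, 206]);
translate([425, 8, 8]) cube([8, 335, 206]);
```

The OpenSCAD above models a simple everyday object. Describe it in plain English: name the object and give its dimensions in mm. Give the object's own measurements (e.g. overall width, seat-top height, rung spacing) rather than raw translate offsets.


An open-topped rectangular box: outside dimensions 433×351×214 mm, with a uniform wall and base thickness of 8 mm. The base is a full 433×351 slab on the floor; four walls sit on top of the base. The front and back walls (the −y and +y sides) span the full width; the two side walls fit between them.


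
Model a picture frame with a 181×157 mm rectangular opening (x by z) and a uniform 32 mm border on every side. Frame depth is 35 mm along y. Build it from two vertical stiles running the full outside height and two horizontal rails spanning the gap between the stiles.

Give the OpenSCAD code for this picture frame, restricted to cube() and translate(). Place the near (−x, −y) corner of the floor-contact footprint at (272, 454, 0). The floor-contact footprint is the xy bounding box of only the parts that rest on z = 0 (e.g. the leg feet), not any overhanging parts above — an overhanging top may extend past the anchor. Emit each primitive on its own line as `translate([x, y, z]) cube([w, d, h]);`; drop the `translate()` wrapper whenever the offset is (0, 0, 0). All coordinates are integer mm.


translate([272, 454, 0]) cube([32, 35, 221]);
translate([485, 454, 0]) cube([32, 35, 221]);
translate([304, 454, 0]) cube([181, 35, 32]);
translate([304, 454, 189]) cube([181, 35, 32]);


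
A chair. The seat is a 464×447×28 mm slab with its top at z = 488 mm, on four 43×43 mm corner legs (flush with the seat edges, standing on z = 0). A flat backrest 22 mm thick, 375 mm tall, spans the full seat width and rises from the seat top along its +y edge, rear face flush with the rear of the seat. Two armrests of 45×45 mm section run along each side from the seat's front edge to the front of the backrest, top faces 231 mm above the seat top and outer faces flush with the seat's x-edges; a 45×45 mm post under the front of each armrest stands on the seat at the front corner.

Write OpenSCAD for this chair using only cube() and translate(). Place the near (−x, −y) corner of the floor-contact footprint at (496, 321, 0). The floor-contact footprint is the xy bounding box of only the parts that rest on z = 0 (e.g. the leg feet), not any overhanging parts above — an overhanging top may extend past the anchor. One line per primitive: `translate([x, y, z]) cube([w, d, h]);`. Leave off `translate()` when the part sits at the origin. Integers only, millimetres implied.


translate([496, 321, 460]) cube([464, 447, 28]);
translate([496, 321, 0]) cube([43, 43, 460]);
translate([917, 321, 0]) cube([43, 43, 460]);
translate([496, 725, 0]) cube([43, 43, 460]);
translate([917, 725, 0]) cube([43, 43, 460]);
translate([496, 746, 488]) cube([464, 22, 375]);
translate([496, 321, 674]) cube([45, 425, 45]);
translate([915, 321, 674]) cube([45, 425, 45]);
translate([496, 321, 488]) cube([45, 45, 186]);
translate([915, 321, 488]) cube([45, 45, 186]);


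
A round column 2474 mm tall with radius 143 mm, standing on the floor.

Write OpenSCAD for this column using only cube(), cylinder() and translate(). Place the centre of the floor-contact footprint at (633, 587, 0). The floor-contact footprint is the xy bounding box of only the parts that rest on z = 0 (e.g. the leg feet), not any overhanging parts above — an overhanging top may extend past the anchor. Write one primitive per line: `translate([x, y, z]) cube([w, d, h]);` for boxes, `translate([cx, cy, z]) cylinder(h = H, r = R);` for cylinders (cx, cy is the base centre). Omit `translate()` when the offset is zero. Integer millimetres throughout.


translate([633, 587, 0]) cylinder(h = 2474, r = 143);


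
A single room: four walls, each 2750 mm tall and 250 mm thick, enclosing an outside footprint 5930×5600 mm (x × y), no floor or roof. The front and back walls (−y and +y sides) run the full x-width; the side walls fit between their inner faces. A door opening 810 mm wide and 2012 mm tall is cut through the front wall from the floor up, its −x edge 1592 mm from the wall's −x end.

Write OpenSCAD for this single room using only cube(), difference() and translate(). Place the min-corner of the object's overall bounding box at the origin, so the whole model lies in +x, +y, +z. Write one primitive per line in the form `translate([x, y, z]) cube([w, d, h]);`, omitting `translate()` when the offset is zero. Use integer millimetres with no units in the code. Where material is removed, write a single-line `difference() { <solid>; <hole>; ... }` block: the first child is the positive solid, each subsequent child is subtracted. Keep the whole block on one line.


difference() { cube([5930, 250, 2750]); translate([1592, 0, 0]) cube([810, 250, 2012]); }
translate([0, 5350, 0]) cube([5930, 250, 2750]);
translate([0, 250, 0]) cube([250, 5100, 2750]);
translate([5680, 250, 0]) cube([250, 5100, 2750]);
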